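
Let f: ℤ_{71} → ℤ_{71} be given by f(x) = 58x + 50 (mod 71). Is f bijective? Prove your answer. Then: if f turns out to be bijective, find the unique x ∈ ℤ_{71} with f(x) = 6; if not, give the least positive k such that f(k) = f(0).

Recall that f is injective when f(s) = f(t) forces s = t.
Suppose f(s) = f(t) in ℤ_{71}. Then 58s + 50 ≡ 58t + 50 (mod 71), thus 58(s − t) ≡ 0 (mod 71).
Since gcd(58, 71) = 1, 58 is invertible modulo 71, thus s − t ≡ 0 (mod 71), i.e. s = t.
We now compute 58⁻¹ mod 71 explicitly. Euclid's algorithm: 71 = 1·58 + 13, 58 = 4·13 + 6, 13 = 2·6 + 1; back-substituting gives 1 = 60·58 − 49·71, so 58⁻¹ ≡ 60 (mod 71).
Then y ↦ 60(y − 50) is a two-sided inverse to f, so every y ∈ ℤ_{71} has a preimage.
So f is bijective.
Since f is bijective, we compute f⁻¹(6): solve 58x + 50 ≡ 6 (mod 71), i.e. 58x ≡ 27 (mod 71).
Multiplying by 58⁻¹ = 60 gives x ≡ 60·27 = 1620 = 22·71 + 58 ≡ 58 (mod 71).
Check: f(58) = 58·58 + 50 = 3414 = 48·71 + 6 ≡ 6 (mod 71).

58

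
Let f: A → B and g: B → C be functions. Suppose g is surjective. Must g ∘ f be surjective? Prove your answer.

not surjective

No. Take A = {0}, B = C = {0, 1, 2}, f(0) = 0, and g = identity (surjective).
Then (g ∘ f)(0) = 0, and 2 ∈ C has no preimage under g ∘ f, so g ∘ f is not surjective.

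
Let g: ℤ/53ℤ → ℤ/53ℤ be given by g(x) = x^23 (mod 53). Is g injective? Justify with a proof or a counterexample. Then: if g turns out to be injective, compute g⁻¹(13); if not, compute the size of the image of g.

47

Since 53 is prime, the nonzero elements of ℤ/53ℤ form a cyclic group of order 52.
As gcd(23, 52) = 1, raising to the 23rd power is a bijection on this group: if x_1^23 ≡ x_2^23 then (x_1x_2^{−1})^23 = 1, and the only element of order dividing gcd(23, 52) = 1 is 1, so x_1 = x_2.
With g(0) = 0 this makes g injective on all of ℤ/53ℤ, hence bijective (finite equal-size domain and codomain). In particular g is injective.
Since g is injective, we find the preimage of 13. The inverse of x ↦ x^23 on (ℤ/53ℤ)^× is x ↦ x^43, because 23·43 = 989 = 19·52 + 1 ≡ 1 (mod 52) and x^{52} = 1 for x ≠ 0 (Fermat). So g⁻¹(13) = 13^43 mod 53.
Repeated squaring mod 53: 13^1 ≡ 13, 13^2 ≡ 13² = 169 ≡ 10, 13^4 ≡ 10² = 100 ≡ 47, 13^8 ≡ 47² = 2209 ≡ 36, 13^16 ≡ 36² = 1296 ≡ 24, 13^32 ≡ 24² = 576 ≡ 46. Since 43 = 32 + 8 + 2 + 1, 13^43 ≡ 46·36·10·13: 46·36 = 1656 ≡ 13, then 13·10 = 130 ≡ 24, then 24·13 = 312 ≡ 47. So 13^43 ≡ 47 (mod 53).
Hence g⁻¹(13) = 47.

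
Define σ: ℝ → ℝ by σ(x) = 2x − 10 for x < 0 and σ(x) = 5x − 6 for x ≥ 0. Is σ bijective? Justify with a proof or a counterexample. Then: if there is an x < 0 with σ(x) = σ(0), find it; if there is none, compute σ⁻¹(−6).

Both pieces are strictly increasing (slopes 2 and 5), so each is injective on its own interval.
The left piece maps (−∞, 0) onto (−∞, −10); the right piece maps [0, ∞) onto [−6, ∞).
The images leave a gap (−10 has no preimage), so σ is not surjective, hence not bijective.
Because the two images are disjoint, no x < 0 has σ(x) = σ(0), so we compute σ⁻¹(−6): −6 lies in [−6, ∞), so solve 5x − 6 = −6: x = (−6 + 6)/5 = 0.

0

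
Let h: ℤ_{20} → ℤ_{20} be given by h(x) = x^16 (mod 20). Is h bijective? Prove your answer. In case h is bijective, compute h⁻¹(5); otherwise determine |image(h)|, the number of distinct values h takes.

4

h(1) = 1^16 = 1.
h(3): Repeated squaring mod 20: 3^1 ≡ 3, 3^2 ≡ 3² = 9, 3^4 ≡ 9² = 81 ≡ 1, 3^8 ≡ 1² = 1, 3^16 ≡ 1² = 1. So 3^16 ≡ 1 (mod 20).
So h(1) = h(3) = 1 while 1 ≠ 3, so h is not injective, hence not bijective.
Since h is not bijective, we determine |image(h)|. Computing x^16 mod 20 for each x (by repeated squaring, reducing mod 20 at every step), the values h(0), h(1), …, h(19) are: 0, 1, 16, 1, 16, 5, 16, 1, 16, 1, 0, 1, 16, 1, 16, 5, 16, 1, 16, 1.
The distinct values are {0, 1, 5, 16}; there are 4 of them.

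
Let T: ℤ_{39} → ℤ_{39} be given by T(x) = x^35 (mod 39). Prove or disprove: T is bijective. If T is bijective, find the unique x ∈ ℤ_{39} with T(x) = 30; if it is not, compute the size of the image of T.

Computing x^35 mod 39 for each x (by repeated squaring, reducing mod 39 at every step), the values T(0), T(1), …, T(38) are: 0, 1, 20, 9, 10, 8, 24, 28, 5, 3, 4, 32, 12, 13, 14, 33, 22, 23, 21, 37, 2, 18, 16, 17, 6, 25, 26, 27, 7, 35, 36, 34, 11, 15, 31, 29, 30, 19, 38.
Every element of ℤ_{39} appears exactly once in this list, so T is a bijection, and in particular bijective.
Since T is bijective, we read off the preimage of 30 from the same table: T(36) = 30, so T⁻¹(30) = 36.

36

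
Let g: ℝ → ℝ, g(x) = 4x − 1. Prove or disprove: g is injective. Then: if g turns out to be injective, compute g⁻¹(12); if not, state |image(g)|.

13/4

Recall: g is injective if g(a) = g(b) implies a = b.
Suppose g(a) = g(b). Then 4a − 1 = 4b − 1, hence 4a = 4b, hence a = b.
Therefore g is injective.
Since g is injective, we compute g⁻¹(12) = (12 + 1)/4 = 13/4.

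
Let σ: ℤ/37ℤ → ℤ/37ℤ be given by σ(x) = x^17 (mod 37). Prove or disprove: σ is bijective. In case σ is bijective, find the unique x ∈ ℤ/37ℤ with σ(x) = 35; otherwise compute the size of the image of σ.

19

Since 37 is prime, the nonzero elements of ℤ/37ℤ form a cyclic group of order 36.
As gcd(17, 36) = 1, raising to the 17th power is a bijection on this group: if x_1^17 ≡ x_2^17 then (x_1x_2^{−1})^17 = 1, and the only element of order dividing gcd(17, 36) = 1 is 1, so x_1 = x_2.
With σ(0) = 0 this makes σ injective on all of ℤ/37ℤ, hence bijective (finite equal-size domain and codomain). In particular σ is bijective.
Since σ is bijective, we find the preimage of 35. The inverse of x ↦ x^17 on (ℤ/37ℤ)^× is x ↦ x^17, because 17·17 = 289 = 8·36 + 1 ≡ 1 (mod 36) and x^{36} = 1 for x ≠ 0 (Fermat). So σ⁻¹(35) = 35^17 mod 37.
Repeated squaring mod 37: 35^1 ≡ 35, 35^2 ≡ 35² = 1225 ≡ 4, 35^4 ≡ 4² = 16, 35^8 ≡ 16² = 256 ≡ 34, 35^16 ≡ 34² = 1156 ≡ 9. Since 17 = 16 + 1, 35^17 ≡ 9·35: 9·35 = 315 ≡ 19. So 35^17 ≡ 19 (mod 37).
Hence σ⁻¹(35) = 19.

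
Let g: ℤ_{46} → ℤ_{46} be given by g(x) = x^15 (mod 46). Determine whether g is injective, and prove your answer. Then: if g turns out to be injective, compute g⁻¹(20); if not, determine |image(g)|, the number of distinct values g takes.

42

Computing x^15 mod 46 for each x (by repeated squaring, reducing mod 46 at every step), the values g(0), g(1), …, g(45) are: 0, 1, 16, 35, 26, 19, 8, 37, 2, 29, 28, 33, 36, 41, 40, 21, 32, 15, 4, 43, 34, 7, 22, 23, 24, 39, 12, 3, 42, 31, 14, 25, 6, 5, 10, 13, 18, 17, 44, 9, 38, 27, 20, 11, 30, 45.
Every element of ℤ_{46} appears exactly once in this list, so g is a bijection, and in particular injective.
Since g is injective, we read off the preimage of 20 from the same table: g(42) = 20, so g⁻¹(20) = 42.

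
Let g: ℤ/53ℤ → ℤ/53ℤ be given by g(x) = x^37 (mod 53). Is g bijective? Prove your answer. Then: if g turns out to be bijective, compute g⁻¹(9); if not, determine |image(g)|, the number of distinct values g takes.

Since 53 is prime, the nonzero elements of ℤ/53ℤ form a cyclic group of order 52.
As gcd(37, 52) = 1, raising to the 37th power is a bijection on this group: if u^37 ≡ v^37 then (uv^{−1})^37 = 1, and the only element of order dividing gcd(37, 52) = 1 is 1, so u = v.
With g(0) = 0 this makes g injective on all of ℤ/53ℤ, hence bijective (finite equal-size domain and codomain). In particular g is bijective.
Since g is bijective, we find the preimage of 9. The inverse of x ↦ x^37 on (ℤ/53ℤ)^× is x ↦ x^45, because 37·45 = 1665 = 32·52 + 1 ≡ 1 (mod 52) and x^{52} = 1 for x ≠ 0 (Fermat). So g⁻¹(9) = 9^45 mod 53.
Repeated squaring mod 53: 9^1 ≡ 9, 9^2 ≡ 9² = 81 ≡ 28, 9^4 ≡ 28² = 784 ≡ 42, 9^8 ≡ 42² = 1764 ≡ 15, 9^16 ≡ 15² = 225 ≡ 13, 9^32 ≡ 13² = 169 ≡ 10. Since 45 = 32 + 8 + 4 + 1, 9^45 ≡ 10·15·42·9: 10·15 = 150 ≡ 44, then 44·42 = 1848 ≡ 46, then 46·9 = 414 ≡ 43. So 9^45 ≡ 43 (mod 53).
Hence g⁻¹(9) = 43.

43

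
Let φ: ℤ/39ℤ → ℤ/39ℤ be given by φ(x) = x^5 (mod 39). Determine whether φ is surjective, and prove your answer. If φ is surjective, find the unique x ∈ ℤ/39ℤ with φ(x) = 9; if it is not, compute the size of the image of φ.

Computing x^5 mod 39 for each x (by repeated squaring, reducing mod 39 at every step), the values φ(0), φ(1), …, φ(38) are: 0, 1, 32, 9, 10, 5, 15, 37, 8, 3, 4, 20, 12, 13, 14, 6, 22, 23, 18, 28, 11, 21, 16, 17, 33, 25, 26, 27, 19, 35, 36, 31, 2, 24, 34, 29, 30, 7, 38.
Every element of ℤ/39ℤ appears exactly once in this list, so φ is a bijection, and in particular surjective.
Since φ is surjective, we read off the preimage of 9 from the same table: φ(3) = 9, so φ⁻¹(9) = 3.

3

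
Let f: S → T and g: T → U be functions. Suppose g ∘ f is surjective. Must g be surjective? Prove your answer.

surjective

Let c ∈ U. Since g ∘ f is surjective, some a ∈ S has g(f(a)) = c. Then b = f(a) ∈ T satisfies g(b) = c. So g is surjective.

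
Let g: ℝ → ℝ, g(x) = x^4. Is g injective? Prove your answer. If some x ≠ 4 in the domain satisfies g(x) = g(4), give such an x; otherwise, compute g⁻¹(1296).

-4

g(4) = 256 = (−4)^4 = g(−4) (since 4 is even), with 4 ≠ −4. So g is not injective.
For the follow-up, such an x exists: taking x = −4 ∈ ℝ gives g(−4) = 256 = g(4) with −4 ≠ 4.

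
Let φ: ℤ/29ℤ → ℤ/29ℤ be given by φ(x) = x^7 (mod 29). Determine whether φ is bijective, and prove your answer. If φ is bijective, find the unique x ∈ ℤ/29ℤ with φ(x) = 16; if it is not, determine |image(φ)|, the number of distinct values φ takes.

φ(2): Repeated squaring mod 29: 2^1 ≡ 2, 2^2 ≡ 2² = 4, 2^4 ≡ 4² = 16. Since 7 = 4 + 2 + 1, 2^7 ≡ 16·4·2: 16·4 = 64 ≡ 6, then 6·2 = 12. So 2^7 ≡ 12 (mod 29).
φ(3): Repeated squaring mod 29: 3^1 ≡ 3, 3^2 ≡ 3² = 9, 3^4 ≡ 9² = 81 ≡ 23. Since 7 = 4 + 2 + 1, 3^7 ≡ 23·9·3: 23·9 = 207 ≡ 4, then 4·3 = 12. So 3^7 ≡ 12 (mod 29).
So φ(2) = φ(3) = 12 while 2 ≠ 3, therefore φ is not injective, hence not bijective.
Since φ is not bijective, we determine |image(φ)|. Computing x^7 mod 29 for each x (by repeated squaring, reducing mod 29 at every step), the values φ(0), φ(1), …, φ(28) are: 0, 1, 12, 12, 28, 28, 28, 1, 17, 28, 17, 12, 17, 28, 12, 17, 1, 12, 17, 12, 1, 12, 28, 1, 1, 1, 17, 17, 28.
The distinct values are {0, 1, 12, 17, 28}; there are 5 of them.

5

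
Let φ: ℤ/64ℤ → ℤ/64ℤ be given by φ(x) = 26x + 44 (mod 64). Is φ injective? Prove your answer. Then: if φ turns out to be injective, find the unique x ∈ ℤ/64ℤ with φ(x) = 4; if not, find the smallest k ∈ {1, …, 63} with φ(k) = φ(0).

32

By definition, injectivity means: for all s, t in the domain, φ(s) = φ(t) implies s = t.
We have gcd(26, 64) = 2 > 1. Taking s = 0 and t = 32: φ(0) = 44 and φ(32) = 26·32 + 44 = 876 ≡ 44 (mod 64).
So φ(0) = φ(32) while 0 ≠ 32, thus φ is not injective.
Since φ is not injective, we find the least positive k with φ(k) = φ(0): this means 26k ≡ 0 (mod 64), i.e. 64 ∣ 26k. Since gcd(26, 64) = 2, dividing through by 2 this holds exactly when 32 ∣ 13k, and as gcd(13, 32) = 1, exactly when 32 ∣ k.
The smallest positive such k is 32.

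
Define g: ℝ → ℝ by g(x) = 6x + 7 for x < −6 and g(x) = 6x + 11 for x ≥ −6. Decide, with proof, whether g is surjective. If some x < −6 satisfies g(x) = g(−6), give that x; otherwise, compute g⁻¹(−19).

-5

Both pieces are strictly increasing (slopes 6 and 6), so each is injective on its own interval.
The left piece maps (−∞, −6) onto (−∞, −29); the right piece maps [−6, ∞) onto [−25, ∞).
The union (−∞, −29) ∪ [−25, ∞) omits the interval between −29 and −25; in particular −29 has no preimage. So g is not surjective.
Because the two images are disjoint, no x < −6 has g(x) = g(−6), so we compute g⁻¹(−19): −19 lies in [−25, ∞), so solve 6x + 11 = −19: x = (−19 − 11)/6 = −5.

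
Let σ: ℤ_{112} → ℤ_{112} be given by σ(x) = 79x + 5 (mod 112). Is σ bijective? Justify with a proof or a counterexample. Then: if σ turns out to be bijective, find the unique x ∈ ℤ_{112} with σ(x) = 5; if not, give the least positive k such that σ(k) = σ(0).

0

Suppose σ(u) = σ(v) in ℤ_{112}. Then 79u + 5 ≡ 79v + 5 (mod 112), thus 79(u − v) ≡ 0 (mod 112).
Since gcd(79, 112) = 1, 79 is invertible modulo 112, hence u − v ≡ 0 (mod 112), i.e. u = v.
We now compute 79⁻¹ mod 112 explicitly. Euclid's algorithm: 112 = 1·79 + 33, 79 = 2·33 + 13, 33 = 2·13 + 7, 13 = 1·7 + 6, 7 = 1·6 + 1; back-substituting gives 1 = 95·79 − 67·112, so 79⁻¹ ≡ 95 (mod 112).
For any y ∈ ℤ_{112}, x = 95(y − 5) mod 112 satisfies σ(x) = 79·95(y − 5) + 5 ≡ y (since 79·95 ≡ 1 mod 112). So every y has a preimage.
So σ is bijective.
Since σ is bijective, we find σ⁻¹(5): we need 79x ≡ 5 − 5 ≡ 0 (mod 112). Using 79⁻¹ = 95: x ≡ 95·0 = 0, so x = 0.
Check: σ(0) = 79·0 + 5 = 5 ≡ 5 (mod 112).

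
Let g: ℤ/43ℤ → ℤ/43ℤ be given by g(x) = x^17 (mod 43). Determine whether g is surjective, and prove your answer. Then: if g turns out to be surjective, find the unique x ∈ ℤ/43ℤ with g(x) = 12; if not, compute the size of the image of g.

34

Since 43 is prime, the nonzero elements of ℤ/43ℤ form a cyclic group of order 42.
As gcd(17, 42) = 1, raising to the 17th power is a bijection on this group: if a^17 ≡ b^17 then (ab^{−1})^17 = 1, and the only element of order dividing gcd(17, 42) = 1 is 1, so a = b.
With g(0) = 0 this makes g injective on all of ℤ/43ℤ, hence bijective (finite equal-size domain and codomain). In particular g is surjective.
Since g is surjective, we find the preimage of 12. The inverse of x ↦ x^17 on (ℤ/43ℤ)^× is x ↦ x^5, because 17·5 = 85 = 2·42 + 1 ≡ 1 (mod 42) and x^{42} = 1 for x ≠ 0 (Fermat). So g⁻¹(12) = 12^5 mod 43.
Repeated squaring mod 43: 12^1 ≡ 12, 12^2 ≡ 12² = 144 ≡ 15, 12^4 ≡ 15² = 225 ≡ 10. Since 5 = 4 + 1, 12^5 ≡ 10·12: 10·12 = 120 ≡ 34. So 12^5 ≡ 34 (mod 43).
Hence g⁻¹(12) = 34.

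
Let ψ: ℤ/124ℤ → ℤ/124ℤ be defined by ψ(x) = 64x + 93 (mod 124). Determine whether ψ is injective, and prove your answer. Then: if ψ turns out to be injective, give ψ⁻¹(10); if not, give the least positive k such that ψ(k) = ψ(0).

31

Recall that ψ is injective if ψ(s) = ψ(t) implies s = t.
We have gcd(64, 124) = 4 > 1. Taking s = 0 and t = 31: ψ(0) = 93 and ψ(31) = 64·31 + 93 = 2077 ≡ 93 (mod 124).
So ψ(0) = ψ(31) while 0 ≠ 31, so ψ is not injective.
Since ψ is not injective, we find the least positive k with ψ(k) = ψ(0): this means 64k ≡ 0 (mod 124), i.e. 124 ∣ 64k. Since gcd(64, 124) = 4, dividing through by 4 this holds exactly when 31 ∣ 16k, and as gcd(16, 31) = 1, exactly when 31 ∣ k.
The smallest positive such k is 31.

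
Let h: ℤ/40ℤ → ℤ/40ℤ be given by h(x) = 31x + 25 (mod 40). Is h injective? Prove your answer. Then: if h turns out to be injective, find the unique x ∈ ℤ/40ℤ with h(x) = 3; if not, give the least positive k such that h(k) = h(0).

38

Recall that h is injective when h(a) = h(b) forces a = b.
If h(a) = h(b), then 31a ≡ 31b (mod 40). Because gcd(31, 40) = 1, we may cancel 31 to get a ≡ b (mod 40).
Therefore h is injective.
We now compute 31⁻¹ mod 40 explicitly. Euclid's algorithm: 40 = 1·31 + 9, 31 = 3·9 + 4, 9 = 2·4 + 1; back-substituting gives 1 = 31·31 − 24·40, so 31⁻¹ ≡ 31 (mod 40).
Since h is injective, we find h⁻¹(3): we need 31x ≡ 3 − 25 ≡ 18 (mod 40). Using 31⁻¹ = 31: x ≡ 31·18 = 558 = 13·40 + 38, so x = 38.
Check: h(38) = 31·38 + 25 = 1203 = 30·40 + 3 ≡ 3 (mod 40).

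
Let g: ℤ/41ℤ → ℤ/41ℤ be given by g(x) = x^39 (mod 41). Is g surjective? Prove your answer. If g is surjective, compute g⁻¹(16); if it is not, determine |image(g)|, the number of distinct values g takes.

18

Since 41 is prime, the nonzero elements of ℤ/41ℤ form a cyclic group of order 40.
As gcd(39, 40) = 1, raising to the 39th power is a bijection on this group: if u^39 ≡ v^39 then (uv^{−1})^39 = 1, and the only element of order dividing gcd(39, 40) = 1 is 1, so u = v.
With g(0) = 0 this makes g injective on all of ℤ/41ℤ, hence bijective (finite equal-size domain and codomain). In particular g is surjective.
Since g is surjective, we find the preimage of 16. The inverse of x ↦ x^39 on (ℤ/41ℤ)^× is x ↦ x^39, because 39·39 = 1521 = 38·40 + 1 ≡ 1 (mod 40) and x^{40} = 1 for x ≠ 0 (Fermat). So g⁻¹(16) = 16^39 mod 41.
Repeated squaring mod 41: 16^1 ≡ 16, 16^2 ≡ 16² = 256 ≡ 10, 16^4 ≡ 10² = 100 ≡ 18, 16^8 ≡ 18² = 324 ≡ 37, 16^16 ≡ 37² = 1369 ≡ 16, 16^32 ≡ 16² = 256 ≡ 10. Since 39 = 32 + 4 + 2 + 1, 16^39 ≡ 10·18·10·16: 10·18 = 180 ≡ 16, then 16·10 = 160 ≡ 37, then 37·16 = 592 ≡ 18. So 16^39 ≡ 18 (mod 41).
Hence g⁻¹(16) = 18.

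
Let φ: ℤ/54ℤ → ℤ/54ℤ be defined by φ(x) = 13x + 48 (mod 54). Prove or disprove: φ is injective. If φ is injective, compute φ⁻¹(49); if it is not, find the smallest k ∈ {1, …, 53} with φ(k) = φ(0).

If φ(a) = φ(b), then 13a ≡ 13b (mod 54). Because gcd(13, 54) = 1, we may cancel 13 to get a ≡ b (mod 54).
Thus φ is injective.
We now compute 13⁻¹ mod 54 explicitly. Euclid's algorithm: 54 = 4·13 + 2, 13 = 6·2 + 1; back-substituting gives 1 = 25·13 − 6·54, so 13⁻¹ ≡ 25 (mod 54).
Since φ is injective, we compute φ⁻¹(49): solve 13x + 48 ≡ 49 (mod 54), i.e. 13x ≡ 1 (mod 54).
Multiplying by 13⁻¹ = 25 gives x ≡ 25·1 = 25 ≡ 25 (mod 54).
Check: φ(25) = 13·25 + 48 = 373 = 6·54 + 49 ≡ 49 (mod 54).

25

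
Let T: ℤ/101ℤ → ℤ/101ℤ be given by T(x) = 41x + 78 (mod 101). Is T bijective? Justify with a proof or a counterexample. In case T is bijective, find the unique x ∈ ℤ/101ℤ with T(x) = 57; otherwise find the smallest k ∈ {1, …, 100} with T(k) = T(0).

66

Recall: T is injective if T(u) = T(v) implies u = v.
Suppose T(u) = T(v) in ℤ/101ℤ. Then 41u + 78 ≡ 41v + 78 (mod 101), so 41(u − v) ≡ 0 (mod 101).
Since gcd(41, 101) = 1, 41 is invertible modulo 101, therefore u − v ≡ 0 (mod 101), i.e. u = v.
We now compute 41⁻¹ mod 101 explicitly. Euclid's algorithm: 101 = 2·41 + 19, 41 = 2·19 + 3, 19 = 6·3 + 1; back-substituting gives 1 = 69·41 − 28·101, so 41⁻¹ ≡ 69 (mod 101).
Then y ↦ 69(y − 78) is a two-sided inverse to T, so every y ∈ ℤ/101ℤ has a preimage.
Thus T is bijective.
Since T is bijective, we compute T⁻¹(57): solve 41x + 78 ≡ 57 (mod 101), i.e. 41x ≡ 80 (mod 101).
Multiplying by 41⁻¹ = 69 gives x ≡ 69·80 = 5520 = 54·101 + 66 ≡ 66 (mod 101).
Check: T(66) = 41·66 + 78 = 2784 = 27·101 + 57 ≡ 57 (mod 101).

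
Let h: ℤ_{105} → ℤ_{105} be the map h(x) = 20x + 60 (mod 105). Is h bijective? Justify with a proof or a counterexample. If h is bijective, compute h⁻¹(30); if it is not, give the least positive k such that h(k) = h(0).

21

Recall that h is injective if h(a) = h(b) implies a = b.
We have gcd(20, 105) = 5 > 1. Taking a = 0 and b = 21: h(0) = 60 and h(21) = 20·21 + 60 = 480 ≡ 60 (mod 105).
So h(0) = h(21) while 0 ≠ 21, thus h is not injective, hence not bijective.
Since h is not bijective, we find the least positive k with h(k) = h(0): this means 20k ≡ 0 (mod 105), i.e. 105 ∣ 20k. Since gcd(20, 105) = 5, dividing through by 5 this holds exactly when 21 ∣ 4k, and as gcd(4, 21) = 1, exactly when 21 ∣ k.
The smallest positive such k is 21.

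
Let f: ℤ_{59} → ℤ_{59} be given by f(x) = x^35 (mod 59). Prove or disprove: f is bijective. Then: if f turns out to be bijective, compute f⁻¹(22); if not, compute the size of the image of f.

Since 59 is prime, the nonzero elements of ℤ_{59} form a cyclic group of order 58.
As gcd(35, 58) = 1, raising to the 35th power is a bijection on this group: if a^35 ≡ b^35 then (ab^{−1})^35 = 1, and the only element of order dividing gcd(35, 58) = 1 is 1, so a = b.
With f(0) = 0 this makes f injective on all of ℤ_{59}, hence bijective (finite equal-size domain and codomain). In particular f is bijective.
Since f is bijective, we find the preimage of 22. The inverse of x ↦ x^35 on (ℤ_{59})^× is x ↦ x^5, because 35·5 = 175 = 3·58 + 1 ≡ 1 (mod 58) and x^{58} = 1 for x ≠ 0 (Fermat). So f⁻¹(22) = 22^5 mod 59.
Repeated squaring mod 59: 22^1 ≡ 22, 22^2 ≡ 22² = 484 ≡ 12, 22^4 ≡ 12² = 144 ≡ 26. Since 5 = 4 + 1, 22^5 ≡ 26·22: 26·22 = 572 ≡ 41. So 22^5 ≡ 41 (mod 59).
Hence f⁻¹(22) = 41.

41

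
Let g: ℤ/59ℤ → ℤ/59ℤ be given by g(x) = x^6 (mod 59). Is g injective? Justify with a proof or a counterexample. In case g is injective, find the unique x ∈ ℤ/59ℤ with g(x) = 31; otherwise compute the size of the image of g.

30

g(29): Repeated squaring mod 59: 29^1 ≡ 29, 29^2 ≡ 29² = 841 ≡ 15, 29^4 ≡ 15² = 225 ≡ 48. Since 6 = 4 + 2, 29^6 ≡ 48·15: 48·15 = 720 ≡ 12. So 29^6 ≡ 12 (mod 59).
g(30): Repeated squaring mod 59: 30^1 ≡ 30, 30^2 ≡ 30² = 900 ≡ 15, 30^4 ≡ 15² = 225 ≡ 48. Since 6 = 4 + 2, 30^6 ≡ 48·15: 48·15 = 720 ≡ 12. So 30^6 ≡ 12 (mod 59).
So g(29) = g(30) = 12 while 29 ≠ 30, hence g is not injective.
Since g is not injective, we determine |image(g)|. Computing x^6 mod 59 for each x (by repeated squaring, reducing mod 59 at every step), the values g(0), g(1), …, g(58) are: 0, 1, 5, 21, 25, 49, 46, 3, 7, 28, 9, 27, 53, 19, 15, 26, 35, 20, 22, 48, 45, 4, 17, 51, 29, 41, 36, 57, 16, 12, 12, 16, 57, 36, 41, 29, 51, 17, 4, 45, 48, 22, 20, 35, 26, 15, 19, 53, 27, 9, 28, 7, 3, 46, 49, 25, 21, 5, 1.
The distinct values are {0, 1, 3, 4, 5, 7, 9, 12, 15, 16, 17, 19, 20, 21, 22, 25, 26, 27, 28, 29, 35, 36, 41, 45, 46, 48, 49, 51, 53, 57}; there are 30 of them.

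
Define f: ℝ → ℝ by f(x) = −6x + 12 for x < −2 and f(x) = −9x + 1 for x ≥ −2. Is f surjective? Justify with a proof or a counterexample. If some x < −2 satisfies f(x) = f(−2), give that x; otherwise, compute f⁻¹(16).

Both pieces are strictly decreasing (slopes −6 and −9), so each is injective on its own interval.
The left piece maps (−∞, −2) onto (24, ∞); the right piece maps [−2, ∞) onto (−∞, 19].
The union (24, ∞) ∪ (−∞, 19] omits the interval between 24 and 19; in particular 24 has no preimage. So f is not surjective.
Because the two images are disjoint, no x < −2 has f(x) = f(−2), so we compute f⁻¹(16): 16 lies in (−∞, 19], so solve −9x + 1 = 16: x = (16 − 1)/(−9) = −5/3.

-5/3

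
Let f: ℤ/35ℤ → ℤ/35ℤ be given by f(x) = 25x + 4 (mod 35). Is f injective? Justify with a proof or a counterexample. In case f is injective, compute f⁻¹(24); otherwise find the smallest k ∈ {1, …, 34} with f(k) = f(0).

7

We have gcd(25, 35) = 5 > 1. Taking s = 0 and t = 7: f(0) = 4 and f(7) = 25·7 + 4 = 179 ≡ 4 (mod 35).
So f(0) = f(7) while 0 ≠ 7, thus f is not injective.
Since f is not injective, we find the least positive k with f(k) = f(0): this means 25k ≡ 0 (mod 35), i.e. 35 ∣ 25k. Since gcd(25, 35) = 5, dividing through by 5 this holds exactly when 7 ∣ 5k, and as gcd(5, 7) = 1, exactly when 7 ∣ k.
The smallest positive such k is 7.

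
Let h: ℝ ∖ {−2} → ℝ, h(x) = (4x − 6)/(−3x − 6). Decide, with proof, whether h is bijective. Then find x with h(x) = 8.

-3/2

If h(x) = −4/3, cross-multiplying gives −3(4x − 6) = 4(−3x − 6), which simplifies to 18 = −24 — false.  So −4/3 has no preimage and h is not surjective.
So h is not bijective.
Solving h(x) = 8: cross-multiplying gives 4x − 6 = 8(−3x − 6), which rearranges to 28x = −42, so x = −3/2.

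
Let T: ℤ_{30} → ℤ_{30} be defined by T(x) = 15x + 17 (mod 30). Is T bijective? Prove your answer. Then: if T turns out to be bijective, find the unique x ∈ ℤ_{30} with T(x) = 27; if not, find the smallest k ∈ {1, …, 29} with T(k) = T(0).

By definition, T is injective when T(s) = T(t) forces s = t.
We have gcd(15, 30) = 15 > 1. Taking s = 0 and t = 2: T(0) = 17 and T(2) = 15·2 + 17 = 47 ≡ 17 (mod 30).
So T(0) = T(2) while 0 ≠ 2, thus T is not injective, hence not bijective.
Since T is not bijective, we find the least positive k with T(k) = T(0): this means 15k ≡ 0 (mod 30), i.e. 30 ∣ 15k. Since gcd(15, 30) = 15, dividing through by 15 this holds exactly when 2 ∣ k.
The smallest positive such k is 2.

2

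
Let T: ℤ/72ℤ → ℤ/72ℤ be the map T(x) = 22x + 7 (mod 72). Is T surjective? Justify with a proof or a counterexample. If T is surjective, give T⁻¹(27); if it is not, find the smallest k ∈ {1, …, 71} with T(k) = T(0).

Since gcd(22, 72) = 2, we have 22x ≡ 0 (mod 2) for all x, so T(x) ≡ 1 (mod 2).
But 0 ≢ 1 (mod 2), so 0 ∈ ℤ/72ℤ has no preimage. So T is not surjective.
Since T is not surjective, we find the least positive k with T(k) = T(0): this means 22k ≡ 0 (mod 72), i.e. 72 ∣ 22k. Since gcd(22, 72) = 2, dividing through by 2 this holds exactly when 36 ∣ 11k, and as gcd(11, 36) = 1, exactly when 36 ∣ k.
The smallest positive such k is 36.

36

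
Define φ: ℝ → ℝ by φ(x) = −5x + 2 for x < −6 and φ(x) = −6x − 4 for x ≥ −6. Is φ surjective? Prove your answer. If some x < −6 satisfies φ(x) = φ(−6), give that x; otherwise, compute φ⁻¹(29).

-11/2

Both pieces are strictly decreasing (slopes −5 and −6), so each is injective on its own interval.
The left piece maps (−∞, −6) onto (32, ∞); the right piece maps [−6, ∞) onto (−∞, 32].
These images together cover ℝ, so φ is surjective.
Because the two images are disjoint, no x < −6 has φ(x) = φ(−6), so we compute φ⁻¹(29): 29 lies in (−∞, 32], so solve −6x − 4 = 29: x = (29 + 4)/(−6) = −11/2.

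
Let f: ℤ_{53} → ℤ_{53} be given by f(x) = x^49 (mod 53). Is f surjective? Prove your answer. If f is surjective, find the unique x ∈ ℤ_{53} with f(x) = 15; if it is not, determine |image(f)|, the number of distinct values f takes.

10

Since 53 is prime, the nonzero elements of ℤ_{53} form a cyclic group of order 52.
As gcd(49, 52) = 1, raising to the 49th power is a bijection on this group: if u^49 ≡ v^49 then (uv^{−1})^49 = 1, and the only element of order dividing gcd(49, 52) = 1 is 1, so u = v.
With f(0) = 0 this makes f injective on all of ℤ_{53}, hence bijective (finite equal-size domain and codomain). In particular f is surjective.
Since f is surjective, we find the preimage of 15. The inverse of x ↦ x^49 on (ℤ_{53})^× is x ↦ x^17, because 49·17 = 833 = 16·52 + 1 ≡ 1 (mod 52) and x^{52} = 1 for x ≠ 0 (Fermat). So f⁻¹(15) = 15^17 mod 53.
Repeated squaring mod 53: 15^1 ≡ 15, 15^2 ≡ 15² = 225 ≡ 13, 15^4 ≡ 13² = 169 ≡ 10, 15^8 ≡ 10² = 100 ≡ 47, 15^16 ≡ 47² = 2209 ≡ 36. Since 17 = 16 + 1, 15^17 ≡ 36·15: 36·15 = 540 ≡ 10. So 15^17 ≡ 10 (mod 53).
Hence f⁻¹(15) = 10.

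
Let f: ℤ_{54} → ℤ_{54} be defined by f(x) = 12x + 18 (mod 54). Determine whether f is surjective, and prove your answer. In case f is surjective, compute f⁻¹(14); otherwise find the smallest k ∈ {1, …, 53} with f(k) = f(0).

By definition, surjectivity means every element of the codomain has a preimage under f.
Since gcd(12, 54) = 6, we have 12x ≡ 0 (mod 6) for all x, so f(x) ≡ 0 (mod 6).
But 1 ≢ 0 (mod 6), so 1 ∈ ℤ_{54} has no preimage. Hence f is not surjective.
Since f is not surjective, we find the least positive k with f(k) = f(0): this means 12k ≡ 0 (mod 54), i.e. 54 ∣ 12k. Since gcd(12, 54) = 6, dividing through by 6 this holds exactly when 9 ∣ 2k, and as gcd(2, 9) = 1, exactly when 9 ∣ k.
The smallest positive such k is 9.

9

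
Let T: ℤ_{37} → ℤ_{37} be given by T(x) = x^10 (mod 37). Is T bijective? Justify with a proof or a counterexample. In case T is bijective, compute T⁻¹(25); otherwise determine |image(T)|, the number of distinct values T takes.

19

T(18): Repeated squaring mod 37: 18^1 ≡ 18, 18^2 ≡ 18² = 324 ≡ 28, 18^4 ≡ 28² = 784 ≡ 7, 18^8 ≡ 7² = 49 ≡ 12. Since 10 = 8 + 2, 18^10 ≡ 12·28: 12·28 = 336 ≡ 3. So 18^10 ≡ 3 (mod 37).
T(19): Repeated squaring mod 37: 19^1 ≡ 19, 19^2 ≡ 19² = 361 ≡ 28, 19^4 ≡ 28² = 784 ≡ 7, 19^8 ≡ 7² = 49 ≡ 12. Since 10 = 8 + 2, 19^10 ≡ 12·28: 12·28 = 336 ≡ 3. So 19^10 ≡ 3 (mod 37).
So T(18) = T(19) = 3 while 18 ≠ 19, thus T is not injective, hence not bijective.
Since T is not bijective, we determine |image(T)|. Computing x^10 mod 37 for each x (by repeated squaring, reducing mod 37 at every step), the values T(0), T(1), …, T(36) are: 0, 1, 25, 34, 33, 30, 36, 7, 11, 9, 10, 26, 12, 4, 27, 21, 16, 28, 3, 3, 28, 16, 21, 27, 4, 12, 26, 10, 9, 11, 7, 36, 30, 33, 34, 25, 1.
The distinct values are {0, 1, 3, 4, 7, 9, 10, 11, 12, 16, 21, 25, 26, 27, 28, 30, 33, 34, 36}; there are 19 of them.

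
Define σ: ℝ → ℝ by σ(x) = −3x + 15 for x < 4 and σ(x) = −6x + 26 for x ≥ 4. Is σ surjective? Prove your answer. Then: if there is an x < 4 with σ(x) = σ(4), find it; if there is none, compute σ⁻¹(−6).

16/3

Both pieces are strictly decreasing (slopes −3 and −6), so each is injective on its own interval.
The left piece maps (−∞, 4) onto (3, ∞); the right piece maps [4, ∞) onto (−∞, 2].
The union (3, ∞) ∪ (−∞, 2] omits the interval between 3 and 2; in particular 3 has no preimage. So σ is not surjective.
Because the two images are disjoint, no x < 4 has σ(x) = σ(4), so we compute σ⁻¹(−6): −6 lies in (−∞, 2], so solve −6x + 26 = −6: x = (−6 − 26)/(−6) = 16/3.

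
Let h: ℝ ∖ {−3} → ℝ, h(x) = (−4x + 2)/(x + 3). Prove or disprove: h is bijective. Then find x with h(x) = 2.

If h(x) = −4, cross-multiplying gives 1(−4x + 2) = −4(x + 3), which simplifies to 2 = −12 — false.  So −4 has no preimage and h is not surjective.
Therefore h is not bijective.
Solving h(x) = 2: cross-multiplying gives −4x + 2 = 2(x + 3), which rearranges to −6x = 4, so x = −2/3.

-2/3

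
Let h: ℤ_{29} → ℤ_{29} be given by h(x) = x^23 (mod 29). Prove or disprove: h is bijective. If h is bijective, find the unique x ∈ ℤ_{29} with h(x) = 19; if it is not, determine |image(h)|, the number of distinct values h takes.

27

Since 29 is prime, the nonzero elements of ℤ_{29} form a cyclic group of order 28.
As gcd(23, 28) = 1, raising to the 23rd power is a bijection on this group: if x_1^23 ≡ x_2^23 then (x_1x_2^{−1})^23 = 1, and the only element of order dividing gcd(23, 28) = 1 is 1, so x_1 = x_2.
With h(0) = 0 this makes h injective on all of ℤ_{29}, hence bijective (finite equal-size domain and codomain). In particular h is bijective.
Since h is bijective, we find the preimage of 19. The inverse of x ↦ x^23 on (ℤ_{29})^× is x ↦ x^11, because 23·11 = 253 = 9·28 + 1 ≡ 1 (mod 28) and x^{28} = 1 for x ≠ 0 (Fermat). So h⁻¹(19) = 19^11 mod 29.
Repeated squaring mod 29: 19^1 ≡ 19, 19^2 ≡ 19² = 361 ≡ 13, 19^4 ≡ 13² = 169 ≡ 24, 19^8 ≡ 24² = 576 ≡ 25. Since 11 = 8 + 2 + 1, 19^11 ≡ 25·13·19: 25·13 = 325 ≡ 6, then 6·19 = 114 ≡ 27. So 19^11 ≡ 27 (mod 29).
Hence h⁻¹(19) = 27.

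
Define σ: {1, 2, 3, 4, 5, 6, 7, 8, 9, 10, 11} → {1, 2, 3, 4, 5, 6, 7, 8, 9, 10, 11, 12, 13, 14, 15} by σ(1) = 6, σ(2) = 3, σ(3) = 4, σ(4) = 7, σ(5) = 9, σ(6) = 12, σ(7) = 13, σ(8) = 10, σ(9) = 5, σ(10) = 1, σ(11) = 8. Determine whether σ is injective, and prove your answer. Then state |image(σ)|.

11

The values σ(1), …, σ(11) are 6, 3, 4, 7, 9, 12, 13, 10, 5, 1, 8 — all distinct.
So σ(s) = σ(t) only when s = t, and σ is injective.
The image of σ is {1, 3, 4, 5, 6, 7, 8, 9, 10, 12, 13}, which has 11 elements.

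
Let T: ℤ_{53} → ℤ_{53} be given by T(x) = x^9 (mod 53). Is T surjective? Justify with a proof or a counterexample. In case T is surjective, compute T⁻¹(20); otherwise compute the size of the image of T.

Since 53 is prime, the nonzero elements of ℤ_{53} form a cyclic group of order 52.
As gcd(9, 52) = 1, raising to the 9th power is a bijection on this group: if u^9 ≡ v^9 then (uv^{−1})^9 = 1, and the only element of order dividing gcd(9, 52) = 1 is 1, so u = v.
With T(0) = 0 this makes T injective on all of ℤ_{53}, hence bijective (finite equal-size domain and codomain). In particular T is surjective.
Since T is surjective, we find the preimage of 20. The inverse of x ↦ x^9 on (ℤ_{53})^× is x ↦ x^29, because 9·29 = 261 = 5·52 + 1 ≡ 1 (mod 52) and x^{52} = 1 for x ≠ 0 (Fermat). So T⁻¹(20) = 20^29 mod 53.
Repeated squaring mod 53: 20^1 ≡ 20, 20^2 ≡ 20² = 400 ≡ 29, 20^4 ≡ 29² = 841 ≡ 46, 20^8 ≡ 46² = 2116 ≡ 49, 20^16 ≡ 49² = 2401 ≡ 16. Since 29 = 16 + 8 + 4 + 1, 20^29 ≡ 16·49·46·20: 16·49 = 784 ≡ 42, then 42·46 = 1932 ≡ 24, then 24·20 = 480 ≡ 3. So 20^29 ≡ 3 (mod 53).
Hence T⁻¹(20) = 3.

3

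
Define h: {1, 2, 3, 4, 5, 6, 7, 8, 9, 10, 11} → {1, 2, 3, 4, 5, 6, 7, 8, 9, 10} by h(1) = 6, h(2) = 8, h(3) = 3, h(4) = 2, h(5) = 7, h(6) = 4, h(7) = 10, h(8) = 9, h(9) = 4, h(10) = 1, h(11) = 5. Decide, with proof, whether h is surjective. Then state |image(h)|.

10

Every element of the codomain has a preimage: 1 = h(10), 2 = h(4), 3 = h(3), 4 = h(6), 5 = h(11), 6 = h(1), 7 = h(5), 8 = h(2), 9 = h(8), 10 = h(7).
Therefore h is surjective.
The image of h is {1, 2, 3, 4, 5, 6, 7, 8, 9, 10}, which has 10 elements.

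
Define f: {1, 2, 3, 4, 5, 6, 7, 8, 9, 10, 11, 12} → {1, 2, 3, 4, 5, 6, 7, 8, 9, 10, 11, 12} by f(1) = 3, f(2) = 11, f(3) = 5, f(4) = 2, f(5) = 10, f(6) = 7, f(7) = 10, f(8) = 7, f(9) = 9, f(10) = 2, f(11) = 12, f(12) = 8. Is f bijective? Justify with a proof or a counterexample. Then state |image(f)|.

9

f(5) = 10 = f(7) with 5 ≠ 7, so f is not injective, hence not bijective.
The image of f is {2, 3, 5, 7, 8, 9, 10, 11, 12}, which has 9 elements.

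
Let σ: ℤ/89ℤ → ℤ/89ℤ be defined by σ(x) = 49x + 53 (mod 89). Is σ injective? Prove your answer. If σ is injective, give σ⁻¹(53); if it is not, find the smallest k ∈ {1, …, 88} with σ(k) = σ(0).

Suppose σ(u) = σ(v) in ℤ/89ℤ. Then 49u + 53 ≡ 49v + 53 (mod 89), therefore 49(u − v) ≡ 0 (mod 89).
Since gcd(49, 89) = 1, 49 is invertible modulo 89, therefore u − v ≡ 0 (mod 89), i.e. u = v.
Hence σ is injective.
We now compute 49⁻¹ mod 89 explicitly. Euclid's algorithm: 89 = 1·49 + 40, 49 = 1·40 + 9, 40 = 4·9 + 4, 9 = 2·4 + 1; back-substituting gives 1 = 20·49 − 11·89, so 49⁻¹ ≡ 20 (mod 89).
Since σ is injective, we find σ⁻¹(53): we need 49x ≡ 53 − 53 ≡ 0 (mod 89). Using 49⁻¹ = 20: x ≡ 20·0 = 0, so x = 0.
Check: σ(0) = 49·0 + 53 = 53 ≡ 53 (mod 89).

0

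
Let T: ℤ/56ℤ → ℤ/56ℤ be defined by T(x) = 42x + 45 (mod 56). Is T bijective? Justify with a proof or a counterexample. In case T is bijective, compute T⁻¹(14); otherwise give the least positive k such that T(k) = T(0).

By definition, injectivity means: for all s, t in the domain, T(s) = T(t) implies s = t.
We have gcd(42, 56) = 14 > 1. Taking s = 0 and t = 4: T(0) = 45 and T(4) = 42·4 + 45 = 213 ≡ 45 (mod 56).
So T(0) = T(4) while 0 ≠ 4, so T is not injective, hence not bijective.
Since T is not bijective, we find the least positive k with T(k) = T(0): this means 42k ≡ 0 (mod 56), i.e. 56 ∣ 42k. Since gcd(42, 56) = 14, dividing through by 14 this holds exactly when 4 ∣ 3k, and as gcd(3, 4) = 1, exactly when 4 ∣ k.
The smallest positive such k is 4.

4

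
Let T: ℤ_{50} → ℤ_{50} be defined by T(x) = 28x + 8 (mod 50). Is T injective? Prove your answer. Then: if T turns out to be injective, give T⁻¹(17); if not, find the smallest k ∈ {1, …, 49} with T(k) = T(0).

We have gcd(28, 50) = 2 > 1. Taking u = 0 and v = 25: T(0) = 8 and T(25) = 28·25 + 8 = 708 ≡ 8 (mod 50).
So T(0) = T(25) while 0 ≠ 25, therefore T is not injective.
Since T is not injective, we find the least positive k with T(k) = T(0): this means 28k ≡ 0 (mod 50), i.e. 50 ∣ 28k. Since gcd(28, 50) = 2, dividing through by 2 this holds exactly when 25 ∣ 14k, and as gcd(14, 25) = 1, exactly when 25 ∣ k.
The smallest positive such k is 25.

25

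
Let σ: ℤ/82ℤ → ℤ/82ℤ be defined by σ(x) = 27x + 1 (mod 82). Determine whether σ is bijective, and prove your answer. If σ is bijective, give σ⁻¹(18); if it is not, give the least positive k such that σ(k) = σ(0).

If σ(u) = σ(v), then 27u ≡ 27v (mod 82). Because gcd(27, 82) = 1, we may cancel 27 to get u ≡ v (mod 82).
We now compute 27⁻¹ mod 82 explicitly. Euclid's algorithm: 82 = 3·27 + 1; back-substituting gives 1 = 79·27 − 26·82, so 27⁻¹ ≡ 79 (mod 82).
For any y ∈ ℤ/82ℤ, x = 79(y − 1) mod 82 satisfies σ(x) = 27·79(y − 1) + 1 ≡ y (since 27·79 ≡ 1 mod 82). So every y has a preimage.
Hence σ is bijective.
Since σ is bijective, we find σ⁻¹(18): we need 27x ≡ 18 − 1 ≡ 17 (mod 82). Using 27⁻¹ = 79: x ≡ 79·17 = 1343 = 16·82 + 31, so x = 31.
Check: σ(31) = 27·31 + 1 = 838 = 10·82 + 18 ≡ 18 (mod 82).

31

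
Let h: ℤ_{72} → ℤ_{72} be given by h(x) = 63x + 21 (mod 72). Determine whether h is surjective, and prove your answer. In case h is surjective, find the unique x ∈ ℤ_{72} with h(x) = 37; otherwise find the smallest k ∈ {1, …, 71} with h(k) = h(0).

8

Since gcd(63, 72) = 9, we have 63x ≡ 0 (mod 9) for all x, so h(x) ≡ 3 (mod 9).
But 0 ≢ 3 (mod 9), so 0 ∈ ℤ_{72} has no preimage. Therefore h is not surjective.
Since h is not surjective, we find the least positive k with h(k) = h(0): this means 63k ≡ 0 (mod 72), i.e. 72 ∣ 63k. Since gcd(63, 72) = 9, dividing through by 9 this holds exactly when 8 ∣ 7k, and as gcd(7, 8) = 1, exactly when 8 ∣ k.
The smallest positive such k is 8.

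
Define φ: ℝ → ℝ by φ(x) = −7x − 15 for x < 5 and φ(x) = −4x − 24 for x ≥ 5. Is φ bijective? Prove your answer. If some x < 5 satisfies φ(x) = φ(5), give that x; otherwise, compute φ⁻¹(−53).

29/7

Both pieces are strictly decreasing (slopes −7 and −4), so each is injective on its own interval.
The left piece maps (−∞, 5) onto (−50, ∞); the right piece maps [5, ∞) onto (−∞, −44].
These images overlap. In particular φ(5) = −44 (right piece), and solving −7x − 15 = −44 on the left piece gives x = 29/7 < 5.
So φ(29/7) = φ(5) with 29/7 ≠ 5, and φ is not injective, hence not bijective. This x = 29/7 is the requested value below 5.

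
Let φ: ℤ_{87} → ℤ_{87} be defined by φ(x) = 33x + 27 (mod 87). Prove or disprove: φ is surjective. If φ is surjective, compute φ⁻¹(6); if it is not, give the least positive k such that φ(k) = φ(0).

Since gcd(33, 87) = 3, we have 33x ≡ 0 (mod 3) for all x, so φ(x) ≡ 0 (mod 3).
But 1 ≢ 0 (mod 3), so 1 ∈ ℤ_{87} has no preimage. Hence φ is not surjective.
Since φ is not surjective, we find the least positive k with φ(k) = φ(0): this means 33k ≡ 0 (mod 87), i.e. 87 ∣ 33k. Since gcd(33, 87) = 3, dividing through by 3 this holds exactly when 29 ∣ 11k, and as gcd(11, 29) = 1, exactly when 29 ∣ k.
The smallest positive such k is 29.

29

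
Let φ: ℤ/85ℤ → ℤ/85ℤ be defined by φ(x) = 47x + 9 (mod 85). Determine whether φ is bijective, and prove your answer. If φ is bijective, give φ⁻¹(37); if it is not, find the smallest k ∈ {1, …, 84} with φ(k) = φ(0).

Suppose φ(x_1) = φ(x_2) in ℤ/85ℤ. Then 47x_1 + 9 ≡ 47x_2 + 9 (mod 85), thus 47(x_1 − x_2) ≡ 0 (mod 85).
Since gcd(47, 85) = 1, 47 is invertible modulo 85, thus x_1 − x_2 ≡ 0 (mod 85), i.e. x_1 = x_2.
We now compute 47⁻¹ mod 85 explicitly. Euclid's algorithm: 85 = 1·47 + 38, 47 = 1·38 + 9, 38 = 4·9 + 2, 9 = 4·2 + 1; back-substituting gives 1 = 38·47 − 21·85, so 47⁻¹ ≡ 38 (mod 85).
Then y ↦ 38(y − 9) is a two-sided inverse to φ, so every y ∈ ℤ/85ℤ has a preimage.
Hence φ is bijective.
Since φ is bijective, we find φ⁻¹(37): we need 47x ≡ 37 − 9 ≡ 28 (mod 85). Using 47⁻¹ = 38: x ≡ 38·28 = 1064 = 12·85 + 44, so x = 44.
Check: φ(44) = 47·44 + 9 = 2077 = 24·85 + 37 ≡ 37 (mod 85).

44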